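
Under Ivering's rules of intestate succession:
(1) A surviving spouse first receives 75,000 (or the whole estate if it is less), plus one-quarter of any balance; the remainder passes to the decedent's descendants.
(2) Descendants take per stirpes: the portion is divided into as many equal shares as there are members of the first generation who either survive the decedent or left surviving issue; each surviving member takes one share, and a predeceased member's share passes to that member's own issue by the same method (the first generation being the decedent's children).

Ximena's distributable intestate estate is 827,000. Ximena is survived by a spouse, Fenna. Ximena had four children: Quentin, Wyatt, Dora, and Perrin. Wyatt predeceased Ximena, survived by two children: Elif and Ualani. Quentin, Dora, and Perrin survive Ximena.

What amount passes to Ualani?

Fenna first takes 75,000, leaving a balance of 752,000. Fenna then takes one-quarter of the balance (188,000), for a total of 263,000. The remaining 564,000 passes to the descendants.
The descendants' portion (564,000) is divided into 4 shares of 141,000: Quentin, Dora, and Perrin each take 141,000; Wyatt's 141,000 share passes to Wyatt's issue.
Wyatt's share (141,000) is divided into 2 shares of 70,500: Elif and Ualani each take 70,500.

Ualani receives 70,500.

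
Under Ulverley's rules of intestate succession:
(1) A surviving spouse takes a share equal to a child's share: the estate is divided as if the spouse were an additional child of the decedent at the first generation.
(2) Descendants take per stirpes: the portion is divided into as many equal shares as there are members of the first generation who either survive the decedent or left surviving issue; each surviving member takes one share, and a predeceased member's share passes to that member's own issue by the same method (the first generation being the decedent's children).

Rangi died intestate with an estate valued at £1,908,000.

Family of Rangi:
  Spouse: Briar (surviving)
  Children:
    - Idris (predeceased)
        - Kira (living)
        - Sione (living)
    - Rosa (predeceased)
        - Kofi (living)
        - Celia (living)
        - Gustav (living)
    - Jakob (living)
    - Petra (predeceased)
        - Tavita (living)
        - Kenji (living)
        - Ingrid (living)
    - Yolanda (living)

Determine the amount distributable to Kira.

The spouse counts as an additional share at the children's level, so there are 6 primary shares of £318,000. Briar takes one such share (£318,000).
The children's combined portion (£1,590,000) is divided into 5 shares of £318,000: Jakob and Yolanda each take £318,000; Idris's £318,000 share passes to Idris's issue; Rosa's £318,000 share passes to Rosa's issue; Petra's £318,000 share passes to Petra's issue.
Idris's share (£318,000) is divided into 2 shares of £159,000: Kira and Sione each take £159,000.
Rosa's share (£318,000) is divided into 3 shares of £106,000: Kofi, Celia, and Gustav each take £106,000.
Petra's share (£318,000) is divided into 3 shares of £106,000: Tavita, Kenji, and Ingrid each take £106,000.

Kira receives £159,000.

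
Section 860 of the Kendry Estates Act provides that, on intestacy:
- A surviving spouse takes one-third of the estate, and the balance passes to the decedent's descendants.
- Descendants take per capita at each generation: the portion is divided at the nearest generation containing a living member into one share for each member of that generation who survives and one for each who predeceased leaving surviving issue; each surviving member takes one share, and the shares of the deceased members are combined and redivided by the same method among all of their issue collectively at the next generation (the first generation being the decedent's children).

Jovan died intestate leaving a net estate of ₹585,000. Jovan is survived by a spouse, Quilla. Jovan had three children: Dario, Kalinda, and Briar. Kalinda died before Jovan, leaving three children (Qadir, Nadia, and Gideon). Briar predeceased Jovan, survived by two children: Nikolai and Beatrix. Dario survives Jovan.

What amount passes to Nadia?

Nadia receives ₹52,000.

Quilla takes one-third of ₹585,000 = ₹195,000. The remaining ₹390,000 passes to the descendants.
The descendants' portion (₹390,000) is divided at the children's generation into 3 shares of ₹130,000. Dario takes ₹130,000. The 2 shares of the deceased (Kalinda and Briar) are combined into a pool of ₹260,000.
That pool (₹260,000) is divided at the grandchildren's generation equally among Qadir, Nadia, Gideon, Nikolai, and Beatrix: ₹52,000 each.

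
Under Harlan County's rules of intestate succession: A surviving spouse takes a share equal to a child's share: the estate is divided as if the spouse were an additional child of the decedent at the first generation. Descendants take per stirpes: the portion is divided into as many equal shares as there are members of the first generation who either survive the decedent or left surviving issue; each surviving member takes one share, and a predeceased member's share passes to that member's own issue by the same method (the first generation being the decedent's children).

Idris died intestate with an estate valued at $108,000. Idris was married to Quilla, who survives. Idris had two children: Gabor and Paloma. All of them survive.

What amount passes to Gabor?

The spouse counts as an additional share at the children's level, so there are 3 primary shares of $36,000. Quilla takes one such share ($36,000).
The children's combined portion ($72,000) is divided into 2 shares of $36,000: Gabor and Paloma each take $36,000.

Gabor receives $36,000.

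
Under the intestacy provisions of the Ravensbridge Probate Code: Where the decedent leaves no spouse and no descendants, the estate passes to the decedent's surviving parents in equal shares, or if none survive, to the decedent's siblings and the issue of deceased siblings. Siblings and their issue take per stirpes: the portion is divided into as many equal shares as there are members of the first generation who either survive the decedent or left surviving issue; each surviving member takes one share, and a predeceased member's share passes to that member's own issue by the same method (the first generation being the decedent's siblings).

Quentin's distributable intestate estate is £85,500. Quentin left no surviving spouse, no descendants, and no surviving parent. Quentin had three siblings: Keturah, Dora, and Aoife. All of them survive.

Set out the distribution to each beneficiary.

Keturah: £28,500; Dora: £28,500; Aoife: £28,500

The entire £85,500 passes to the siblings and their issue.
That amount (£85,500) is divided into 3 shares of £28,500: Keturah, Dora, and Aoife each take £28,500.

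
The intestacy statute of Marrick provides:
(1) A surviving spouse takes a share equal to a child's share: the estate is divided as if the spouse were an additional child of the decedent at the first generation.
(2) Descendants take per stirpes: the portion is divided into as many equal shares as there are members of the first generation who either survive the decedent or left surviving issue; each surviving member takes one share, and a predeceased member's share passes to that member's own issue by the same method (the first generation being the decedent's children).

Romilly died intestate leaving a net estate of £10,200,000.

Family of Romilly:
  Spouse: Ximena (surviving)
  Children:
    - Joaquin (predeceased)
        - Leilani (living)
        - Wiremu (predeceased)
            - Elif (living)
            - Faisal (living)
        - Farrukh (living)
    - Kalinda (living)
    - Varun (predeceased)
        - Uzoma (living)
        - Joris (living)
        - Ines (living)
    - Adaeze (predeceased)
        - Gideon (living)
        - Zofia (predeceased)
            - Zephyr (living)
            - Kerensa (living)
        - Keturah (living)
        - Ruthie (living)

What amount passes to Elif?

Elif receives £340,000.

The spouse counts as an additional share at the children's level, so there are 5 primary shares of £2,040,000. Ximena takes one such share (£2,040,000).
The children's combined portion (£8,160,000) is divided into 4 shares of £2,040,000: Kalinda takes £2,040,000; Joaquin's £2,040,000 share passes to Joaquin's issue; Varun's £2,040,000 share passes to Varun's issue; Adaeze's £2,040,000 share passes to Adaeze's issue.
Joaquin's share (£2,040,000) is divided into 3 shares of £680,000: Leilani and Farrukh each take £680,000; Wiremu's £680,000 share passes to Wiremu's issue.
Wiremu's share (£680,000) is divided into 2 shares of £340,000: Elif and Faisal each take £340,000.
Varun's share (£2,040,000) is divided into 3 shares of £680,000: Uzoma, Joris, and Ines each take £680,000.
Adaeze's share (£2,040,000) is divided into 4 shares of £510,000: Gideon, Keturah, and Ruthie each take £510,000; Zofia's £510,000 share passes to Zofia's issue.
Zofia's share (£510,000) is divided into 2 shares of £255,000: Zephyr and Kerensa each take £255,000.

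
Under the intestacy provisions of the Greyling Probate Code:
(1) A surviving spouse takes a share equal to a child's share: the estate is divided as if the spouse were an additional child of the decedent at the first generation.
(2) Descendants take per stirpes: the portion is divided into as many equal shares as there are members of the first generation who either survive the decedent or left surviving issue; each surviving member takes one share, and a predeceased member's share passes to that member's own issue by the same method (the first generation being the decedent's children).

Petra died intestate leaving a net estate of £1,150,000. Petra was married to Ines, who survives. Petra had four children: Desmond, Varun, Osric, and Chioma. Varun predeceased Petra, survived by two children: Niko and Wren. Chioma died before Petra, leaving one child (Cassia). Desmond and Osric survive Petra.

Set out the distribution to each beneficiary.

The spouse counts as an additional share at the children's level, so there are 5 primary shares of £230,000. Ines takes one such share (£230,000).
The children's combined portion (£920,000) is divided into 4 shares of £230,000: Desmond and Osric each take £230,000; Varun's £230,000 share passes to Varun's issue; Chioma's £230,000 share passes to Chioma's issue.
Varun's share (£230,000) is divided into 2 shares of £115,000: Niko and Wren each take £115,000.
Chioma's share (£230,000) passes entirely to Cassia.

Ines: £230,000; Desmond: £230,000; Niko: £115,000; Wren: £115,000; Osric: £230,000; Cassia: £230,000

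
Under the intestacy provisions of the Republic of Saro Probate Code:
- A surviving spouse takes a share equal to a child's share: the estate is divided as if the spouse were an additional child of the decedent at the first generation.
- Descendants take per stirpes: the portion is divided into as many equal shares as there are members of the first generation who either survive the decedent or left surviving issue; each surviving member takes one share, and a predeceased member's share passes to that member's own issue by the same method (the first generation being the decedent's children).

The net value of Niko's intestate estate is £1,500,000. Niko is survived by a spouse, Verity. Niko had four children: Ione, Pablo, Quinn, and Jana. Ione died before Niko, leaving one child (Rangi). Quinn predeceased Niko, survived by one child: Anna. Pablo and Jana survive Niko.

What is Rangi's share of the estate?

Rangi receives £300,000.

The spouse counts as an additional share at the children's level, so there are 5 primary shares of £300,000. Verity takes one such share (£300,000).
The children's combined portion (£1,200,000) is divided into 4 shares of £300,000: Pablo and Jana each take £300,000; Ione's £300,000 share passes to Ione's issue; Quinn's £300,000 share passes to Quinn's issue.
Ione's share (£300,000) passes entirely to Rangi.
Quinn's share (£300,000) passes entirely to Anna.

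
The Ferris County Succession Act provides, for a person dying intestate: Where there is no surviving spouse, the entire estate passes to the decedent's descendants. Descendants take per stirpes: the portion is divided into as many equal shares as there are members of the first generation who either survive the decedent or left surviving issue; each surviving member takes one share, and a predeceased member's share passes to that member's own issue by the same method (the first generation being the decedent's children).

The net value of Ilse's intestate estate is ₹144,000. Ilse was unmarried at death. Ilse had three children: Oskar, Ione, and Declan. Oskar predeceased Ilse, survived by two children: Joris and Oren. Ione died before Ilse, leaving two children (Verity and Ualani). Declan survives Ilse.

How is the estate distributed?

The entire ₹144,000 passes to the descendants.
That amount (₹144,000) is divided into 3 shares of ₹48,000: Declan takes ₹48,000; Oskar's ₹48,000 share passes to Oskar's issue; Ione's ₹48,000 share passes to Ione's issue.
Oskar's share (₹48,000) is divided into 2 shares of ₹24,000: Joris and Oren each take ₹24,000.
Ione's share (₹48,000) is divided into 2 shares of ₹24,000: Verity and Ualani each take ₹24,000.

Joris: ₹24,000; Oren: ₹24,000; Verity: ₹24,000; Ualani: ₹24,000; Declan: ₹48,000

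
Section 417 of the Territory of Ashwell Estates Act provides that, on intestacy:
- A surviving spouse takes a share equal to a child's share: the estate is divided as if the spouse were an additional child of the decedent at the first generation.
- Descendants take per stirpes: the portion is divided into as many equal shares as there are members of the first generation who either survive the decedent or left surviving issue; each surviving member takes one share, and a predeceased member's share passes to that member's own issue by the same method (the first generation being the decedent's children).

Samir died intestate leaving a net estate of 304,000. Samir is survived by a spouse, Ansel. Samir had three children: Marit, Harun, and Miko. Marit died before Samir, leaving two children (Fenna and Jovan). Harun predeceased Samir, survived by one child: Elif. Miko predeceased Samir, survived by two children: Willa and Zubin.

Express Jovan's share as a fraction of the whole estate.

Jovan receives 1/8 of the estate.

The spouse counts as an additional share at the children's level, so there are 4 primary shares of 76,000. Ansel takes one such share (76,000).
The children's combined portion (228,000) is divided into 3 shares of 76,000: Marit's 76,000 share passes to Marit's issue; Harun's 76,000 share passes to Harun's issue; Miko's 76,000 share passes to Miko's issue.
Marit's share (76,000) is divided into 2 shares of 38,000: Fenna and Jovan each take 38,000.
Harun's share (76,000) passes entirely to Elif.
Miko's share (76,000) is divided into 2 shares of 38,000: Willa and Zubin each take 38,000.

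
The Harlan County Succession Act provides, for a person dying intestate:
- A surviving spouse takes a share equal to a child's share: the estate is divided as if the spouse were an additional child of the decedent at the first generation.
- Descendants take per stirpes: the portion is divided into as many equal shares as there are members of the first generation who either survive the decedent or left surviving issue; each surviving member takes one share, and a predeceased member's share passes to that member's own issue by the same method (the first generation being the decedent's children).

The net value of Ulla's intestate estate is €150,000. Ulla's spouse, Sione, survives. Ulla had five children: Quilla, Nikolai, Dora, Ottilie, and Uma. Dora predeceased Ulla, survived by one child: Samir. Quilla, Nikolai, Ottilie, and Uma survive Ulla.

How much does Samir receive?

Samir receives €25,000.

The spouse counts as an additional share at the children's level, so there are 6 primary shares of €25,000. Sione takes one such share (€25,000).
The children's combined portion (€125,000) is divided into 5 shares of €25,000: Quilla, Nikolai, Ottilie, and Uma each take €25,000; Dora's €25,000 share passes to Dora's issue.
Dora's share (€25,000) passes entirely to Samir.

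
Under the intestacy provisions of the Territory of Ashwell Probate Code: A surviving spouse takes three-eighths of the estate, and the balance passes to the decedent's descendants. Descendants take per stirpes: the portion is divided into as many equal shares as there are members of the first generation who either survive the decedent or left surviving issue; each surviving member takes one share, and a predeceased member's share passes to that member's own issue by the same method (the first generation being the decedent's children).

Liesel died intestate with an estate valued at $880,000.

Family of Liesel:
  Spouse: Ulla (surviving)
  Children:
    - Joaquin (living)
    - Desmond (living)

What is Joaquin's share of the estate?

Ulla takes three-eighths of $880,000 = $330,000. The remaining $550,000 passes to the descendants.
The descendants' portion ($550,000) is divided into 2 shares of $275,000: Joaquin and Desmond each take $275,000.

Joaquin receives $275,000.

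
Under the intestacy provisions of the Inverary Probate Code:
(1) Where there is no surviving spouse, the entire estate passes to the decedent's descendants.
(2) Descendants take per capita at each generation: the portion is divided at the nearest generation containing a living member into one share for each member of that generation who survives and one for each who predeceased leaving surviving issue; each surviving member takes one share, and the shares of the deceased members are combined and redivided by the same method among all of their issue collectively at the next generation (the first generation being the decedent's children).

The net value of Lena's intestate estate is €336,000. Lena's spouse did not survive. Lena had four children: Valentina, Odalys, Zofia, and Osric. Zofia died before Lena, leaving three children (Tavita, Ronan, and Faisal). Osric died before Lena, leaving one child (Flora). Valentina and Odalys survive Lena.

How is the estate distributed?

Valentina: €84,000; Odalys: €84,000; Tavita: €42,000; Ronan: €42,000; Faisal: €42,000; Flora: €42,000

The entire €336,000 passes to the descendants.
That amount (€336,000) is divided at the children's generation into 4 shares of €84,000. Valentina and Odalys each take €84,000. The 2 shares of the deceased (Zofia and Osric) are combined into a pool of €168,000.
That pool (€168,000) is divided at the grandchildren's generation equally among Tavita, Ronan, Faisal, and Flora: €42,000 each.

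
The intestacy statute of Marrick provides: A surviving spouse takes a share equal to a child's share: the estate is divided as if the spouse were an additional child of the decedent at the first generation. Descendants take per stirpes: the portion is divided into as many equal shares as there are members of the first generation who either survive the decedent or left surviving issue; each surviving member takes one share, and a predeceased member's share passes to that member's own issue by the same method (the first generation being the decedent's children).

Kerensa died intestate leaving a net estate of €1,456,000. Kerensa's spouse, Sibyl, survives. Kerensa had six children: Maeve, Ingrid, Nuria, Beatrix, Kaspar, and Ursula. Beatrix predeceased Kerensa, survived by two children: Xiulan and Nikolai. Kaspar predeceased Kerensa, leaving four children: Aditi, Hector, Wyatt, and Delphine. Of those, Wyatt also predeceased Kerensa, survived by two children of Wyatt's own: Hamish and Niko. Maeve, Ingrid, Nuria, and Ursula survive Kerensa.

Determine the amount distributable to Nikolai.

Nikolai receives €104,000.

The spouse counts as an additional share at the children's level, so there are 7 primary shares of €208,000. Sibyl takes one such share (€208,000).
The children's combined portion (€1,248,000) is divided into 6 shares of €208,000: Maeve, Ingrid, Nuria, and Ursula each take €208,000; Beatrix's €208,000 share passes to Beatrix's issue; Kaspar's €208,000 share passes to Kaspar's issue.
Beatrix's share (€208,000) is divided into 2 shares of €104,000: Xiulan and Nikolai each take €104,000.
Kaspar's share (€208,000) is divided into 4 shares of €52,000: Aditi, Hector, and Delphine each take €52,000; Wyatt's €52,000 share passes to Wyatt's issue.
Wyatt's share (€52,000) is divided into 2 shares of €26,000: Hamish and Niko each take €26,000.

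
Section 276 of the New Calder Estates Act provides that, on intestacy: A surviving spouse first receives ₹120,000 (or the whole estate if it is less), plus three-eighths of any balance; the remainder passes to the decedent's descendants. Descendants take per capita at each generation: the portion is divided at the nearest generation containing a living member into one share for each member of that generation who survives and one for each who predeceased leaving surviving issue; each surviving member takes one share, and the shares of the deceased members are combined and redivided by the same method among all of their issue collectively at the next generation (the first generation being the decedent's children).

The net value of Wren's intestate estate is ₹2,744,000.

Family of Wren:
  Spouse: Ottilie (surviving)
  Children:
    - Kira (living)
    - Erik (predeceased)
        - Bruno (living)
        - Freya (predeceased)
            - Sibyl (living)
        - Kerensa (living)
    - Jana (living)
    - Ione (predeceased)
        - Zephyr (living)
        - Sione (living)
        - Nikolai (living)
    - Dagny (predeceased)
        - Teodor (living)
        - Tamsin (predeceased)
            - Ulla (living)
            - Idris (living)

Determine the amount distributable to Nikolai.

Nikolai receives ₹123,000.

Ottilie first takes ₹120,000, leaving a balance of ₹2,624,000. Ottilie then takes three-eighths of the balance (₹984,000), for a total of ₹1,104,000. The remaining ₹1,640,000 passes to the descendants.
The descendants' portion (₹1,640,000) is divided at the children's generation into 5 shares of ₹328,000. Kira and Jana each take ₹328,000. The 3 shares of the deceased (Erik, Ione, and Dagny) are combined into a pool of ₹984,000.
That pool (₹984,000) is divided at the grandchildren's generation into 8 shares of ₹123,000. Bruno, Kerensa, Zephyr, Sione, Nikolai, and Teodor each take ₹123,000. The 2 shares of the deceased (Freya and Tamsin) are combined into a pool of ₹246,000.
That pool (₹246,000) is divided at the great-grandchildren's generation equally among Sibyl, Ulla, and Idris: ₹82,000 each.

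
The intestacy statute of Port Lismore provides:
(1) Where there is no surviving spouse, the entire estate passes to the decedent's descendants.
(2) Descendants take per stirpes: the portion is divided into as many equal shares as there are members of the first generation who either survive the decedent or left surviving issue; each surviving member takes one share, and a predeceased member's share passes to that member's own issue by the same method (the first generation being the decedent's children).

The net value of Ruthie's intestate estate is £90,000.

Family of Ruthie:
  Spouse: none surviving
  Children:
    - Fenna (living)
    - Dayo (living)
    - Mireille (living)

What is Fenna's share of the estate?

The entire £90,000 passes to the descendants.
That amount (£90,000) is divided into 3 shares of £30,000: Fenna, Dayo, and Mireille each take £30,000.

Fenna receives £30,000.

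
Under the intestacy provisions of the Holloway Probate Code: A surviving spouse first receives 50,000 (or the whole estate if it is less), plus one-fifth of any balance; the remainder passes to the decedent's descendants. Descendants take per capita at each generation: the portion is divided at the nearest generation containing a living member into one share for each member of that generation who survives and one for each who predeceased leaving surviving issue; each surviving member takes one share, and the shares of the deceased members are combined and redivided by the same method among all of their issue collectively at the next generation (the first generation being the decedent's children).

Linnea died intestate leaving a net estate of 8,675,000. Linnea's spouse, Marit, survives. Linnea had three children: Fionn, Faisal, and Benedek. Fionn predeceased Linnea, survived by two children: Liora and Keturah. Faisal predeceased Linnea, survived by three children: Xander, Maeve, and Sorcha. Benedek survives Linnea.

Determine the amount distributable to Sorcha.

Sorcha receives 920,000.

Marit first takes 50,000, leaving a balance of 8,625,000. Marit then takes one-fifth of the balance (1,725,000), for a total of 1,775,000. The remaining 6,900,000 passes to the descendants.
The descendants' portion (6,900,000) is divided at the children's generation into 3 shares of 2,300,000. Benedek takes 2,300,000. The 2 shares of the deceased (Fionn and Faisal) are combined into a pool of 4,600,000.
That pool (4,600,000) is divided at the grandchildren's generation equally among Liora, Keturah, Xander, Maeve, and Sorcha: 920,000 each.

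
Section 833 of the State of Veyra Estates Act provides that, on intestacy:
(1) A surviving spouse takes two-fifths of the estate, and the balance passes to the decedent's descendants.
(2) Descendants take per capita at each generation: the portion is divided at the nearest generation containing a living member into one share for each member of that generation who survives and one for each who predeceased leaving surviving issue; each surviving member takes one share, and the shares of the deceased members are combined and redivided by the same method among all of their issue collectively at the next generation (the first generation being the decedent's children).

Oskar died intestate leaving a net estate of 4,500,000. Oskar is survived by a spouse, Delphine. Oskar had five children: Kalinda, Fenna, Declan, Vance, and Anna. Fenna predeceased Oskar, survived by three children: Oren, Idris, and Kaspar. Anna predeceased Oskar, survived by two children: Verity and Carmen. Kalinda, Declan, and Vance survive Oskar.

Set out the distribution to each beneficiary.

Delphine takes two-fifths of 4,500,000 = 1,800,000. The remaining 2,700,000 passes to the descendants.
The descendants' portion (2,700,000) is divided at the children's generation into 5 shares of 540,000. Kalinda, Declan, and Vance each take 540,000. The 2 shares of the deceased (Fenna and Anna) are combined into a pool of 1,080,000.
That pool (1,080,000) is divided at the grandchildren's generation equally among Oren, Idris, Kaspar, Verity, and Carmen: 216,000 each.

Delphine: 1,800,000; Kalinda: 540,000; Oren: 216,000; Idris: 216,000; Kaspar: 216,000; Declan: 540,000; Vance: 540,000; Verity: 216,000; Carmen: 216,000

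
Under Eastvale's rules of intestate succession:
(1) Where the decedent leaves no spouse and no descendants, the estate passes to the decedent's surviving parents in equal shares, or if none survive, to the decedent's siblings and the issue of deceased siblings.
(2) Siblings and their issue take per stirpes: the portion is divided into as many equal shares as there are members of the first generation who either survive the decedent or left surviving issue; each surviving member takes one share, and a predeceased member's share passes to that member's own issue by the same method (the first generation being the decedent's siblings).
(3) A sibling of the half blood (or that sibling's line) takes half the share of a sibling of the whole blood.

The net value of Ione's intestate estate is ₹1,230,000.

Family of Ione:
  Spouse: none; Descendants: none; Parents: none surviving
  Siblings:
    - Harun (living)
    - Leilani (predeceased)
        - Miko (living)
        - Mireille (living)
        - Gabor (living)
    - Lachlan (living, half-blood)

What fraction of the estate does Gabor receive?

Gabor receives 2/15 of the estate.

The entire ₹1,230,000 passes to the siblings and their issue.
Counting each half-blood sibling's line as half a unit, there are 5/2 units in ₹1,230,000, so one unit is ₹492,000. Whole-blood lines (Harun and Leilani) take ₹492,000 each; half-blood lines (Lachlan) take ₹246,000 each.
Leilani's share (₹492,000) is divided into 3 shares of ₹164,000: Miko, Mireille, and Gabor each take ₹164,000.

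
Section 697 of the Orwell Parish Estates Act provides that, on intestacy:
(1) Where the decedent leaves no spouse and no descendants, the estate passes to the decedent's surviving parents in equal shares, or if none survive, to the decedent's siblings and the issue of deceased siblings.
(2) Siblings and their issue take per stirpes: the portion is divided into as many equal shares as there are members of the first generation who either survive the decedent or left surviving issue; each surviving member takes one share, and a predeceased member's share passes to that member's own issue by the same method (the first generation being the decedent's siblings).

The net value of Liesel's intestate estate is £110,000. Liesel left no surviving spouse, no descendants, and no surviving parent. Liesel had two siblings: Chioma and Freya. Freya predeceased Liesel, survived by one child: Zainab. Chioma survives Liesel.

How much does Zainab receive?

The entire £110,000 passes to the siblings and their issue.
That amount (£110,000) is divided into 2 shares of £55,000: Chioma takes £55,000; Freya's £55,000 share passes to Freya's issue.
Freya's share (£55,000) passes entirely to Zainab.

Zainab receives £55,000.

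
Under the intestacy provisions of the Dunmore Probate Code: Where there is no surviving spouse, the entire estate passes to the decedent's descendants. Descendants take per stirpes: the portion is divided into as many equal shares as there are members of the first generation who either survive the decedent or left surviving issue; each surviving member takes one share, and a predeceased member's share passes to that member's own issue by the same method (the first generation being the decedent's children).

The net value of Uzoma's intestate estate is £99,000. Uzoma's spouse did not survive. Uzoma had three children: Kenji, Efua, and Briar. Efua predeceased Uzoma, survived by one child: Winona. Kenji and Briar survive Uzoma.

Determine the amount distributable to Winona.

The entire £99,000 passes to the descendants.
That amount (£99,000) is divided into 3 shares of £33,000: Kenji and Briar each take £33,000; Efua's £33,000 share passes to Efua's issue.
Efua's share (£33,000) passes entirely to Winona.

Winona receives £33,000.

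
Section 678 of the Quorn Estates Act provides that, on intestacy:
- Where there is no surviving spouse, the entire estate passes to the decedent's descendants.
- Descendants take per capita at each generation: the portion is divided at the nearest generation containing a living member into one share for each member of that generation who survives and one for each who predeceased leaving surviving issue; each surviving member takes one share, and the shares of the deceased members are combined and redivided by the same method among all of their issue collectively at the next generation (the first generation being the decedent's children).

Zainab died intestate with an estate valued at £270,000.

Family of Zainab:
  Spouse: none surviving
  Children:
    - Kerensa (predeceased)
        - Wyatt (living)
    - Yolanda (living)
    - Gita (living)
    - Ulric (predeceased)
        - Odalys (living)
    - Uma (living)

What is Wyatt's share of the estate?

Wyatt receives £54,000.

The entire £270,000 passes to the descendants.
That amount (£270,000) is divided at the children's generation into 5 shares of £54,000. Yolanda, Gita, and Uma each take £54,000. The 2 shares of the deceased (Kerensa and Ulric) are combined into a pool of £108,000.
That pool (£108,000) is divided at the grandchildren's generation equally among Wyatt and Odalys: £54,000 each.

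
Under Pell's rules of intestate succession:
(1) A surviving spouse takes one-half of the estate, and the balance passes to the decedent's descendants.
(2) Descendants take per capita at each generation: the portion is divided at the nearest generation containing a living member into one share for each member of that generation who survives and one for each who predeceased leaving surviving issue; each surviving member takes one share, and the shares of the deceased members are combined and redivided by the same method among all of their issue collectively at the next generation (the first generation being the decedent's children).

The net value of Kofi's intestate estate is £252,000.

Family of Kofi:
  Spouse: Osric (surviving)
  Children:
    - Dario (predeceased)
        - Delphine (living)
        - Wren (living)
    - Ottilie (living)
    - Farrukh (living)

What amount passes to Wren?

Osric takes one-half of £252,000 = £126,000. The remaining £126,000 passes to the descendants.
The descendants' portion (£126,000) is divided at the children's generation into 3 shares of £42,000. Ottilie and Farrukh each take £42,000. The remaining share for the deceased Dario (£42,000) is carried to the next generation.
That pool (£42,000) is divided at the grandchildren's generation equally among Delphine and Wren: £21,000 each.

Wren receives £21,000.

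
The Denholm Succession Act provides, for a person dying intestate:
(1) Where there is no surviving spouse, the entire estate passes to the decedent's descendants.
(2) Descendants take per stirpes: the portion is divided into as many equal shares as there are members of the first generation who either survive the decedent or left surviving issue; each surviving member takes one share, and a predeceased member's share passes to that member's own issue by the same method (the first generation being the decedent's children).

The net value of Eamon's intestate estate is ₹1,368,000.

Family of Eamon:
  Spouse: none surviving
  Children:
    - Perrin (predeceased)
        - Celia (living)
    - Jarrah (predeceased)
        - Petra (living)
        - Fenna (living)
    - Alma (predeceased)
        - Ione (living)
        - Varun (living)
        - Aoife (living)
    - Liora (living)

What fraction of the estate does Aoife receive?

The entire ₹1,368,000 passes to the descendants.
That amount (₹1,368,000) is divided into 4 shares of ₹342,000: Liora takes ₹342,000; Perrin's ₹342,000 share passes to Perrin's issue; Jarrah's ₹342,000 share passes to Jarrah's issue; Alma's ₹342,000 share passes to Alma's issue.
Perrin's share (₹342,000) passes entirely to Celia.
Jarrah's share (₹342,000) is divided into 2 shares of ₹171,000: Petra and Fenna each take ₹171,000.
Alma's share (₹342,000) is divided into 3 shares of ₹114,000: Ione, Varun, and Aoife each take ₹114,000.

Aoife receives 1/12 of the estate.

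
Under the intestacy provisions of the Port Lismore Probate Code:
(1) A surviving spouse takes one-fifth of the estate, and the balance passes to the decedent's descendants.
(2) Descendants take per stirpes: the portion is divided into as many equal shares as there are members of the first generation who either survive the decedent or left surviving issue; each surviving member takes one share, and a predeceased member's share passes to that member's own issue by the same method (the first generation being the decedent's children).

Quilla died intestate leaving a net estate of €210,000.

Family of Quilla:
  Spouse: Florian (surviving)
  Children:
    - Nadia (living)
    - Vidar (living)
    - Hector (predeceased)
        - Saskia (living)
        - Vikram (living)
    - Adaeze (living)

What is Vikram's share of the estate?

Vikram receives €21,000.

Florian takes one-fifth of €210,000 = €42,000. The remaining €168,000 passes to the descendants.
The descendants' portion (€168,000) is divided into 4 shares of €42,000: Nadia, Vidar, and Adaeze each take €42,000; Hector's €42,000 share passes to Hector's issue.
Hector's share (€42,000) is divided into 2 shares of €21,000: Saskia and Vikram each take €21,000.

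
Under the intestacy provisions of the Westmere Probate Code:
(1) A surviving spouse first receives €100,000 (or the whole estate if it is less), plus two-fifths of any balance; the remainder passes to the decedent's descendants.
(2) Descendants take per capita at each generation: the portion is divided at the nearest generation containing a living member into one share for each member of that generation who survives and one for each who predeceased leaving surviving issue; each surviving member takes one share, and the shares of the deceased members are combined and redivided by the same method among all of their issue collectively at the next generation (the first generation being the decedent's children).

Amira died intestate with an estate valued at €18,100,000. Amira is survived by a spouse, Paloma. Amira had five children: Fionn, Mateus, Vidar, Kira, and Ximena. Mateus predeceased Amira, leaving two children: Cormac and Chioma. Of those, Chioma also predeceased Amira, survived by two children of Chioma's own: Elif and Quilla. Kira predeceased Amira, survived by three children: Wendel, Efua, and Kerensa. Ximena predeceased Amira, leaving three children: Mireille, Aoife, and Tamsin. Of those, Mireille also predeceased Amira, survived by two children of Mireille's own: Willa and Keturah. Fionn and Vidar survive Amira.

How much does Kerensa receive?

Paloma first takes €100,000, leaving a balance of €18,000,000. Paloma then takes two-fifths of the balance (€7,200,000), for a total of €7,300,000. The remaining €10,800,000 passes to the descendants.
The descendants' portion (€10,800,000) is divided at the children's generation into 5 shares of €2,160,000. Fionn and Vidar each take €2,160,000. The 3 shares of the deceased (Mateus, Kira, and Ximena) are combined into a pool of €6,480,000.
That pool (€6,480,000) is divided at the grandchildren's generation into 8 shares of €810,000. Cormac, Wendel, Efua, Kerensa, Aoife, and Tamsin each take €810,000. The 2 shares of the deceased (Chioma and Mireille) are combined into a pool of €1,620,000.
That pool (€1,620,000) is divided at the great-grandchildren's generation equally among Elif, Quilla, Willa, and Keturah: €405,000 each.

Kerensa receives €810,000.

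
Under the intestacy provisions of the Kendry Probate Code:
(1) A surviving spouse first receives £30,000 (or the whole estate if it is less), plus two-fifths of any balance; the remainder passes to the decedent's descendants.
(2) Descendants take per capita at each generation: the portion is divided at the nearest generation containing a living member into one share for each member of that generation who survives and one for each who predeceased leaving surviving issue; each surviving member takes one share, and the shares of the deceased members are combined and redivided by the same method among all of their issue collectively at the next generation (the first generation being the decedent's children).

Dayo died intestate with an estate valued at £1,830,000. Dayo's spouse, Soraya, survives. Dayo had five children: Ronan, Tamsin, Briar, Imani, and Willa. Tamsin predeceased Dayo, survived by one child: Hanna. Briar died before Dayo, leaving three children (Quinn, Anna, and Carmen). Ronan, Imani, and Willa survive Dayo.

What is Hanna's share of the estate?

Soraya first takes £30,000, leaving a balance of £1,800,000. Soraya then takes two-fifths of the balance (£720,000), for a total of £750,000. The remaining £1,080,000 passes to the descendants.
The descendants' portion (£1,080,000) is divided at the children's generation into 5 shares of £216,000. Ronan, Imani, and Willa each take £216,000. The 2 shares of the deceased (Tamsin and Briar) are combined into a pool of £432,000.
That pool (£432,000) is divided at the grandchildren's generation equally among Hanna, Quinn, Anna, and Carmen: £108,000 each.

Hanna receives £108,000.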